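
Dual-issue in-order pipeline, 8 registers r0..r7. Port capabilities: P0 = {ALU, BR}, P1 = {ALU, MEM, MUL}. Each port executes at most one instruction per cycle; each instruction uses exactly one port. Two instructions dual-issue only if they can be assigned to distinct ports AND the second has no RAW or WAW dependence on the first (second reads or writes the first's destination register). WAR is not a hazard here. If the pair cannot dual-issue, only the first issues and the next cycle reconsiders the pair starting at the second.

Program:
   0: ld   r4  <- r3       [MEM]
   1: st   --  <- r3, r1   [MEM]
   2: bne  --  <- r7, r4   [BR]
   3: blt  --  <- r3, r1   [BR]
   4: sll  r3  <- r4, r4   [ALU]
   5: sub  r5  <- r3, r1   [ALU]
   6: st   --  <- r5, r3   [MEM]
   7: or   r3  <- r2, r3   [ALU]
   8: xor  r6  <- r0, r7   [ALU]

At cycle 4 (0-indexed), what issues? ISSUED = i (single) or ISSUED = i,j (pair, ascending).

ISSUED = 6,7

c0: i0 ld  no-port MEM/MEM
c1: i1&i2 st;bne  dual
c2: i3&i4 blt;sll  dual
c3: i5 sub  RAW r5
c4: i6&i7 st;or  dual
c5: i8 xor  tail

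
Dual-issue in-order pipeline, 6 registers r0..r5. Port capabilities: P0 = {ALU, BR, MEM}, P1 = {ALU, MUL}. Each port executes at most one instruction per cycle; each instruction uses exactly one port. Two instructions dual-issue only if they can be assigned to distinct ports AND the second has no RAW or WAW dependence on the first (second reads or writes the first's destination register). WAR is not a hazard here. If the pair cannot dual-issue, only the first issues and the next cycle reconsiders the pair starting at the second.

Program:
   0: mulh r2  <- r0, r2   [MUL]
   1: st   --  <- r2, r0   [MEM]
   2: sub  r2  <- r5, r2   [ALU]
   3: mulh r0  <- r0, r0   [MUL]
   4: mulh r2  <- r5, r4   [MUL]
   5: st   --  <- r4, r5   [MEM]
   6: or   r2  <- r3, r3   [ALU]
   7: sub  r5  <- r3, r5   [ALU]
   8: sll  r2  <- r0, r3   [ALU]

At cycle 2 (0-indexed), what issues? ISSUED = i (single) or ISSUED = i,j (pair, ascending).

ISSUED = 3

#0 head=0: mulh i0 RAW r2
#1 head=1: st sub i1,i2 2-wide
#2 head=3: mulh i3 no-port MUL/MUL
#3 head=4: mulh st i4,i5 2-wide
#4 head=6: or sub i6,i7 2-wide
#5 head=8: sll i8 tail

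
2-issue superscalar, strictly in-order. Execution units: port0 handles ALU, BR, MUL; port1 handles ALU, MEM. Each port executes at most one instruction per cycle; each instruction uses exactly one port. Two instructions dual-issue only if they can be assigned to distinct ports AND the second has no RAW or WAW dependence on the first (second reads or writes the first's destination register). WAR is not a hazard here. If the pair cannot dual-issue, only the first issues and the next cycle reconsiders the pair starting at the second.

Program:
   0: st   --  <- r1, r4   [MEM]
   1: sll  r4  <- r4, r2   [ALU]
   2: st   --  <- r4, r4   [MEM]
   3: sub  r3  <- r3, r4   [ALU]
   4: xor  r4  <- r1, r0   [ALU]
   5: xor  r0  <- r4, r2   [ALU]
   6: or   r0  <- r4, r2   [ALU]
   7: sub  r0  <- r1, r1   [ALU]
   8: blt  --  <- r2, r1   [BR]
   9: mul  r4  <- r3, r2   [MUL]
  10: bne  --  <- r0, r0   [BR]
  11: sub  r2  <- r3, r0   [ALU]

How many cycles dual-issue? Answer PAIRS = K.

t=0 i0/i1:st.MEM;sll.ALU ; dual
t=1 i2/i3:st.MEM;sub.ALU ; dual
t=2 i4:xor.ALU ; RAW r4
t=3 i5:xor.ALU ; WAW r0
t=4 i6:or.ALU ; WAW r0
t=5 i7/i8:sub.ALU;blt.BR ; dual
t=6 i9:mul.MUL ; no-port MUL/BR
t=7 i10/i11:bne.BR;sub.ALU ; dual

PAIRS = 4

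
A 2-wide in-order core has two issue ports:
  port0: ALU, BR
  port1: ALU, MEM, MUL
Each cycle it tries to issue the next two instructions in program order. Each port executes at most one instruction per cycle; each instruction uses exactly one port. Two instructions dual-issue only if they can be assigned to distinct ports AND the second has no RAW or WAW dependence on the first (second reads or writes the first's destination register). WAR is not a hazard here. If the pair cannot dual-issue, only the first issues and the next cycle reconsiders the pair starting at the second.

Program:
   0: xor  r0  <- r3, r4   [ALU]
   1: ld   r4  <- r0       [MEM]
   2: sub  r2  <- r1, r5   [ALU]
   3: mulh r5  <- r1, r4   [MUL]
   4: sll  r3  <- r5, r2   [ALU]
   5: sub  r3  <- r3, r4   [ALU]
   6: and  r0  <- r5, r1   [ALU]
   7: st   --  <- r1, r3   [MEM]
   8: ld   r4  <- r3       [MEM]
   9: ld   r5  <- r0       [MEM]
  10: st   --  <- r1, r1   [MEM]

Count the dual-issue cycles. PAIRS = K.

PAIRS = 2

  cy0 -> i0 (xor.ALU) RAW r0
  cy1 -> i1,i2 (ld.MEM+sub.ALU) 2-wide
  cy2 -> i3 (mulh.MUL) RAW r5
  cy3 -> i4 (sll.ALU) RAW+WAW r3
  cy4 -> i5,i6 (sub.ALU+and.ALU) 2-wide
  cy5 -> i7 (st.MEM) no-port MEM/MEM
  cy6 -> i8 (ld.MEM) no-port MEM/MEM
  cy7 -> i9 (ld.MEM) no-port MEM/MEM
  cy8 -> i10 (st.MEM) tail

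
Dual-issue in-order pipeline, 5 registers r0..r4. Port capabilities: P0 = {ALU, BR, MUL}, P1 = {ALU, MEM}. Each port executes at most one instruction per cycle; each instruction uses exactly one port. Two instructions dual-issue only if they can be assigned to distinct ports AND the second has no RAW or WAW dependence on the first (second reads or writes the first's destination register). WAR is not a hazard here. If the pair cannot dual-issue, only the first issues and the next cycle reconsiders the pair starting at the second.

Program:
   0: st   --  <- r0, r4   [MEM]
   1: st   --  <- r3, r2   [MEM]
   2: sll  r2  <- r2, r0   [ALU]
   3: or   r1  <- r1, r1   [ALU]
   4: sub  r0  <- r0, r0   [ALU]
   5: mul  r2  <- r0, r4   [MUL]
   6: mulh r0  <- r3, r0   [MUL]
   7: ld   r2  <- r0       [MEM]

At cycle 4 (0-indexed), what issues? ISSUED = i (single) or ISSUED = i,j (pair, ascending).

#0 head=0: st i0 no-port MEM/MEM
#1 head=1: st sll i1,i2 2-wide
#2 head=3: or sub i3,i4 2-wide
#3 head=5: mul i5 no-port MUL/MUL
#4 head=6: mulh i6 RAW r0
#5 head=7: ld i7 tail

ISSUED = 6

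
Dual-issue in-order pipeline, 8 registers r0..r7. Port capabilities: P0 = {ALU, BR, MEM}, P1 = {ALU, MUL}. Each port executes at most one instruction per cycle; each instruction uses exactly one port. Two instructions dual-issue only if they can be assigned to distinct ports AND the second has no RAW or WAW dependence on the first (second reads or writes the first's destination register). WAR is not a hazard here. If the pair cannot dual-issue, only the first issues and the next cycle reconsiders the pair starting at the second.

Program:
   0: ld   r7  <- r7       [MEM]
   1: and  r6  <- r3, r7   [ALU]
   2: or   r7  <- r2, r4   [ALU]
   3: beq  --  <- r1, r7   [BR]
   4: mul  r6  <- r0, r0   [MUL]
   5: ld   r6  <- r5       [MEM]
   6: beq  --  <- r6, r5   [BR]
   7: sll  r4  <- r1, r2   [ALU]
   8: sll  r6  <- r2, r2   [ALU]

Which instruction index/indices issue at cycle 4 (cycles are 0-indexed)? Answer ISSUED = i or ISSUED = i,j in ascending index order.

ISSUED = 6,7

[0] i0  ld.MEM  -- RAW r7
[1] i1/i2  and.ALU+or.ALU  -- 2-wide
[2] i3/i4  beq.BR+mul.MUL  -- 2-wide
[3] i5  ld.MEM  -- no-port MEM/BR
[4] i6/i7  beq.BR+sll.ALU  -- 2-wide
[5] i8  sll.ALU  -- tail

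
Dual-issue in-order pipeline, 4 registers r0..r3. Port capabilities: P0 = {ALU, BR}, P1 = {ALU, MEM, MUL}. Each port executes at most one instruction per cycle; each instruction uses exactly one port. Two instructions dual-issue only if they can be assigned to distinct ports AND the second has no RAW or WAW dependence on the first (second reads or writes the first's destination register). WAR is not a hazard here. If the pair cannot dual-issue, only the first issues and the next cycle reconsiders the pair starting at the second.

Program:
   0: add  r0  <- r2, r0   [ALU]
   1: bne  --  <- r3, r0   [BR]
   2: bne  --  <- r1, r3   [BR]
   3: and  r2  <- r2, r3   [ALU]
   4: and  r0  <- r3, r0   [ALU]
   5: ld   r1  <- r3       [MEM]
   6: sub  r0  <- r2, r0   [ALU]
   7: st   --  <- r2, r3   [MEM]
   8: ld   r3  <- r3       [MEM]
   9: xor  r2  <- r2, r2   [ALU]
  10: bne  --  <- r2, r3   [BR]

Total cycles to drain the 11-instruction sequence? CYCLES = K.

t=0 i0:add.ALU ; RAW r0
t=1 i1:bne.BR ; no-port BR/BR
t=2 i2+i3:bne.BR/and.ALU ; dual
t=3 i4+i5:and.ALU/ld.MEM ; dual
t=4 i6+i7:sub.ALU/st.MEM ; dual
t=5 i8+i9:ld.MEM/xor.ALU ; dual
t=6 i10:bne.BR ; tail

CYCLES = 7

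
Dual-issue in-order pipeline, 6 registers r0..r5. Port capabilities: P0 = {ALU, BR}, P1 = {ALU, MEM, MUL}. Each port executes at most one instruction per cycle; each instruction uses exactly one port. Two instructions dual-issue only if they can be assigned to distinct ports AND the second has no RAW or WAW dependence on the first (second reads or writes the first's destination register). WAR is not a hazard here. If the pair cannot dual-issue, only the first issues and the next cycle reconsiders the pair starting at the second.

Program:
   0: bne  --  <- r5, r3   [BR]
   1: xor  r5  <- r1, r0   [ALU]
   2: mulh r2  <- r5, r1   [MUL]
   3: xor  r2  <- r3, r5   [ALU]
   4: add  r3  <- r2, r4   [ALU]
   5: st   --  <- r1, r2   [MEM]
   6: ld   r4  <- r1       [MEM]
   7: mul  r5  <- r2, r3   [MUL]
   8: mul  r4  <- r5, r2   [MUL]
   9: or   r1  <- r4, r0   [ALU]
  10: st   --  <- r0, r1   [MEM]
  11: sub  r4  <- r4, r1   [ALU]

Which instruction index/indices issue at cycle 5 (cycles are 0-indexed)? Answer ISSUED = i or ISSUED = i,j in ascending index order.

ISSUED = 7

0. bne.BR+xor.ALU @i0,i1  | pair
1. mulh.MUL @i2  | WAW r2
2. xor.ALU @i3  | RAW r2
3. add.ALU+st.MEM @i4,i5  | pair
4. ld.MEM @i6  | no-port MEM/MUL
5. mul.MUL @i7  | no-port MUL/MUL
6. mul.MUL @i8  | RAW r4
7. or.ALU @i9  | RAW r1
8. st.MEM+sub.ALU @i10,i11  | pair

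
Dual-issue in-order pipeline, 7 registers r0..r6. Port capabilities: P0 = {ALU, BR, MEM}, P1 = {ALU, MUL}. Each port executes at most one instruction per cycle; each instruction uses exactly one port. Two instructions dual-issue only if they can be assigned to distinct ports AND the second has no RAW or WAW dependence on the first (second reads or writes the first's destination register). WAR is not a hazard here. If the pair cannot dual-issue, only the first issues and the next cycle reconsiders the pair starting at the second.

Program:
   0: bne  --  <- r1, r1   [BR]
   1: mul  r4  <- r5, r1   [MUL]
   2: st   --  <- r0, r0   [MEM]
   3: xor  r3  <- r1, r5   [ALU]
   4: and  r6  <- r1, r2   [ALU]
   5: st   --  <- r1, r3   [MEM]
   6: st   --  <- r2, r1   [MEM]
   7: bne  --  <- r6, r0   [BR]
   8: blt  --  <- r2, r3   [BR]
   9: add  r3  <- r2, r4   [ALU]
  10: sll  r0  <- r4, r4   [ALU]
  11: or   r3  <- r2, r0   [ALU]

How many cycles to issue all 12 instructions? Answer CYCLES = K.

CYCLES = 8

#0 head=0: bne.BR;mul.MUL i0+i1 dual
#1 head=2: st.MEM;xor.ALU i2+i3 dual
#2 head=4: and.ALU;st.MEM i4+i5 dual
#3 head=6: st.MEM i6 no-port MEM/BR
#4 head=7: bne.BR i7 no-port BR/BR
#5 head=8: blt.BR;add.ALU i8+i9 dual
#6 head=10: sll.ALU i10 RAW r0
#7 head=11: or.ALU i11 tail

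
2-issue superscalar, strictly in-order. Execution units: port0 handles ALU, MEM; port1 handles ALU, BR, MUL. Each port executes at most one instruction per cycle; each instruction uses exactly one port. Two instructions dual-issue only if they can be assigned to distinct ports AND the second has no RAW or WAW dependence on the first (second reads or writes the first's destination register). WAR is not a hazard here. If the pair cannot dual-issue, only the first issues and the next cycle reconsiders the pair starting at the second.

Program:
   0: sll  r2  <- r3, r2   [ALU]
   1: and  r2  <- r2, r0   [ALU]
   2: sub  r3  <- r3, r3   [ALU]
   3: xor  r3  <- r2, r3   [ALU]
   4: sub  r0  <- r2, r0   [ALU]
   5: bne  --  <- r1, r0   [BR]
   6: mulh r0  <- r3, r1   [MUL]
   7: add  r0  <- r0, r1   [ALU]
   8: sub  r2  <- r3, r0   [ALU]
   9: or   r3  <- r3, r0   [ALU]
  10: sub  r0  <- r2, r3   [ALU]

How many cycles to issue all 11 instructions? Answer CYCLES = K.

  cy0 -> i0 (sll.ALU) RAW+WAW r2
  cy1 -> i1&i2 (and.ALU/sub.ALU) 2-wide
  cy2 -> i3&i4 (xor.ALU/sub.ALU) 2-wide
  cy3 -> i5 (bne.BR) no-port BR/MUL
  cy4 -> i6 (mulh.MUL) RAW+WAW r0
  cy5 -> i7 (add.ALU) RAW r0
  cy6 -> i8&i9 (sub.ALU/or.ALU) 2-wide
  cy7 -> i10 (sub.ALU) tail

CYCLES = 8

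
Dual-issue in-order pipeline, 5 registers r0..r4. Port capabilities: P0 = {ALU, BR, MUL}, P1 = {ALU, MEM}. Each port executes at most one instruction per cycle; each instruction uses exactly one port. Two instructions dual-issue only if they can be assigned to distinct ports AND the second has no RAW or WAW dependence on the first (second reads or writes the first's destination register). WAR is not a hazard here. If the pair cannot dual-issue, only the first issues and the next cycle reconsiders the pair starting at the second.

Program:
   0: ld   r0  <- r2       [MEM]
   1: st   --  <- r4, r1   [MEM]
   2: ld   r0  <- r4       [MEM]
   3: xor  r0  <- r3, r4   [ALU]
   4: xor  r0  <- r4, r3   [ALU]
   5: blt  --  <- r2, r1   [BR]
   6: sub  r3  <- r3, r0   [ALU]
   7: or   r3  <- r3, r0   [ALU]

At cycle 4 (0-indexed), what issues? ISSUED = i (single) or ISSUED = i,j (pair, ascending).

  cy0 -> i0 (ld.MEM) no-port MEM/MEM
  cy1 -> i1 (st.MEM) no-port MEM/MEM
  cy2 -> i2 (ld.MEM) WAW r0
  cy3 -> i3 (xor.ALU) WAW r0
  cy4 -> i4/i5 (xor.ALU+blt.BR) 2-wide
  cy5 -> i6 (sub.ALU) RAW+WAW r3
  cy6 -> i7 (or.ALU) tail

ISSUED = 4,5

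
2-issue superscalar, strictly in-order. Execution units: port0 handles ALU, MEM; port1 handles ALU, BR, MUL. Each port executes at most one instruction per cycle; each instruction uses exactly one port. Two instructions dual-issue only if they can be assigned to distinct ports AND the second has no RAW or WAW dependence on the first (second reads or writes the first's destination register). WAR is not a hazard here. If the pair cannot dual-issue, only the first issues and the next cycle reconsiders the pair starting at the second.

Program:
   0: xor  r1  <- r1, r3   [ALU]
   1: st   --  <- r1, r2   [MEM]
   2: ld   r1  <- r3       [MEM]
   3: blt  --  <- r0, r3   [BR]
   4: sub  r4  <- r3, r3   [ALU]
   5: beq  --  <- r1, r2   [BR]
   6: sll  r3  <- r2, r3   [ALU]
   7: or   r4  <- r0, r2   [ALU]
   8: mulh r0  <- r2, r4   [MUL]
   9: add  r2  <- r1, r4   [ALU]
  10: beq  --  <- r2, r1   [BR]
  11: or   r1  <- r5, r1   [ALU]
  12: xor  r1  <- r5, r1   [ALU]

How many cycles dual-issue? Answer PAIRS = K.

PAIRS = 5

  cy0 -> i0 (xor) RAW r1
  cy1 -> i1 (st) no-port MEM/MEM
  cy2 -> i2/i3 (ld;blt) 2-wide
  cy3 -> i4/i5 (sub;beq) 2-wide
  cy4 -> i6/i7 (sll;or) 2-wide
  cy5 -> i8/i9 (mulh;add) 2-wide
  cy6 -> i10/i11 (beq;or) 2-wide
  cy7 -> i12 (xor) tail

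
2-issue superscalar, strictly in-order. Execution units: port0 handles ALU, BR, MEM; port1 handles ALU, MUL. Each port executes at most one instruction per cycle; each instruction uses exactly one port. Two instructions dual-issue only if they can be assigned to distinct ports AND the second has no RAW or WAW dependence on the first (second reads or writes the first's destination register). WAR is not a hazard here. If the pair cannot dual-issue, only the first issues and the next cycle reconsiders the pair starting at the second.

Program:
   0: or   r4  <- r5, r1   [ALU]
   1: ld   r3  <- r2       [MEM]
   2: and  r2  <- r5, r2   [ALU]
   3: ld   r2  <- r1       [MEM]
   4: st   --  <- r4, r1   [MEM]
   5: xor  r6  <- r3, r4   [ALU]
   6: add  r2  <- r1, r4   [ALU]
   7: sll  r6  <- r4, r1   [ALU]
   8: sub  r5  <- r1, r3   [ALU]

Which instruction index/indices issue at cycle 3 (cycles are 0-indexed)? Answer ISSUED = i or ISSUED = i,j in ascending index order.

ISSUED = 4,5

c0: i0/i1 or.ALU ld.MEM  2-wide
c1: i2 and.ALU  WAW r2
c2: i3 ld.MEM  no-port MEM/MEM
c3: i4/i5 st.MEM xor.ALU  2-wide
c4: i6/i7 add.ALU sll.ALU  2-wide
c5: i8 sub.ALU  tail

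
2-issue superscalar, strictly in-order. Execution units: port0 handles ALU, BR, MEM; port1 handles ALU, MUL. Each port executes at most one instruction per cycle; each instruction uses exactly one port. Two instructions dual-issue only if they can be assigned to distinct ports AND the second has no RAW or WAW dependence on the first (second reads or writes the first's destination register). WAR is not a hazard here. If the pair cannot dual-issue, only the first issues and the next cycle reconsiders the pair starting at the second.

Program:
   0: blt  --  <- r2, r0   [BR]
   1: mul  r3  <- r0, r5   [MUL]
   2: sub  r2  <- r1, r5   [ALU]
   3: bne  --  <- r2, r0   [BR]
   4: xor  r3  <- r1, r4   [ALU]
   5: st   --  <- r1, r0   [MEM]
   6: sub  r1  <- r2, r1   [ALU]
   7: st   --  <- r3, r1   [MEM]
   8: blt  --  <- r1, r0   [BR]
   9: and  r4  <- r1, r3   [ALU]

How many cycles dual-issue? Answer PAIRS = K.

  cy0 -> i0&i1 (blt/mul) 2-wide
  cy1 -> i2 (sub) RAW r2
  cy2 -> i3&i4 (bne/xor) 2-wide
  cy3 -> i5&i6 (st/sub) 2-wide
  cy4 -> i7 (st) no-port MEM/BR
  cy5 -> i8&i9 (blt/and) 2-wide

PAIRS = 4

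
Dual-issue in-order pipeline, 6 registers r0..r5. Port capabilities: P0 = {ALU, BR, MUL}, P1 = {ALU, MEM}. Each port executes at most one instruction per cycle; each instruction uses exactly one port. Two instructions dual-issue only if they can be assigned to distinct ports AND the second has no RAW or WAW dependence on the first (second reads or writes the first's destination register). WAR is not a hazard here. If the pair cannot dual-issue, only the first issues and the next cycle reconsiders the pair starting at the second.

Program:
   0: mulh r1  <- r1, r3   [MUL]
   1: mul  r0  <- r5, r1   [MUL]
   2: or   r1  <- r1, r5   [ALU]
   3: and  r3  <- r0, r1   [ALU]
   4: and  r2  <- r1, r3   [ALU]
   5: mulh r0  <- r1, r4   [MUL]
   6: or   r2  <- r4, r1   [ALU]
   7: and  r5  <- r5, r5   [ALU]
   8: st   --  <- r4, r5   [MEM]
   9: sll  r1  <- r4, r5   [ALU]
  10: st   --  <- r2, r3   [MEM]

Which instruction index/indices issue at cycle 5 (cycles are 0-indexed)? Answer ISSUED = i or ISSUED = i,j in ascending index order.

[0] i0  mulh  -- no-port MUL/MUL
[1] i1+i2  mul;or  -- 2-wide
[2] i3  and  -- RAW r3
[3] i4+i5  and;mulh  -- 2-wide
[4] i6+i7  or;and  -- 2-wide
[5] i8+i9  st;sll  -- 2-wide
[6] i10  st  -- tail

ISSUED = 8,9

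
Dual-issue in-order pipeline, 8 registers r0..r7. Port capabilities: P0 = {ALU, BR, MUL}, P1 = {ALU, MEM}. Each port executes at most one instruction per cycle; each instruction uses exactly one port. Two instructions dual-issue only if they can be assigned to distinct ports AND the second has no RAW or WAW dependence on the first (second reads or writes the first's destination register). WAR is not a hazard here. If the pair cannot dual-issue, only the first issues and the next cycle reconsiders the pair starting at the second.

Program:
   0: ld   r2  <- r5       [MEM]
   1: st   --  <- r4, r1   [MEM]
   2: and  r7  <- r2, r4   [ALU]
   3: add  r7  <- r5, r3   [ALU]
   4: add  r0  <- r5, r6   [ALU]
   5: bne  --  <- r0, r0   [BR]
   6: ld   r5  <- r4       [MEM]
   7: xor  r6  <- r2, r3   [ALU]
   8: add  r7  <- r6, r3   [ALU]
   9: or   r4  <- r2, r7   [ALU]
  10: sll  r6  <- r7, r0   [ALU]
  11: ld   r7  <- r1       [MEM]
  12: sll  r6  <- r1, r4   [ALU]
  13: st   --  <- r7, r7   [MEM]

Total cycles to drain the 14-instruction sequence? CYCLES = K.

CYCLES = 9

  cy0 -> i0 (ld.MEM) no-port MEM/MEM
  cy1 -> i1,i2 (st.MEM and.ALU) 2-wide
  cy2 -> i3,i4 (add.ALU add.ALU) 2-wide
  cy3 -> i5,i6 (bne.BR ld.MEM) 2-wide
  cy4 -> i7 (xor.ALU) RAW r6
  cy5 -> i8 (add.ALU) RAW r7
  cy6 -> i9,i10 (or.ALU sll.ALU) 2-wide
  cy7 -> i11,i12 (ld.MEM sll.ALU) 2-wide
  cy8 -> i13 (st.MEM) tail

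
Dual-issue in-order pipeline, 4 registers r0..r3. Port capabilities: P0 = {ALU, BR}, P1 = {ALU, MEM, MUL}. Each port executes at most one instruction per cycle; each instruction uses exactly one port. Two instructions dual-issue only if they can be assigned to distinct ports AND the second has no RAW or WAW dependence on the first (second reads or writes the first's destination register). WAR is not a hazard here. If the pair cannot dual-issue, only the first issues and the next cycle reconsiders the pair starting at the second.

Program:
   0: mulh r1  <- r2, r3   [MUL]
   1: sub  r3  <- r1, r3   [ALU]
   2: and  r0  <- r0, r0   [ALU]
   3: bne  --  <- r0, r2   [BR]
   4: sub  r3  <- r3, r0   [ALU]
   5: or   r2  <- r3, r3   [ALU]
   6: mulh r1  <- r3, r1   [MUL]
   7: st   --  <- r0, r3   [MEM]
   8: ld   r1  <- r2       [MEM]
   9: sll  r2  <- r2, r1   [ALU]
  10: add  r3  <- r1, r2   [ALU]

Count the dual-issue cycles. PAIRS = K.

PAIRS = 3

t=0 i0:mulh.MUL ; RAW r1
t=1 i1/i2:sub.ALU;and.ALU ; 2-wide
t=2 i3/i4:bne.BR;sub.ALU ; 2-wide
t=3 i5/i6:or.ALU;mulh.MUL ; 2-wide
t=4 i7:st.MEM ; no-port MEM/MEM
t=5 i8:ld.MEM ; RAW r1
t=6 i9:sll.ALU ; RAW r2
t=7 i10:add.ALU ; tail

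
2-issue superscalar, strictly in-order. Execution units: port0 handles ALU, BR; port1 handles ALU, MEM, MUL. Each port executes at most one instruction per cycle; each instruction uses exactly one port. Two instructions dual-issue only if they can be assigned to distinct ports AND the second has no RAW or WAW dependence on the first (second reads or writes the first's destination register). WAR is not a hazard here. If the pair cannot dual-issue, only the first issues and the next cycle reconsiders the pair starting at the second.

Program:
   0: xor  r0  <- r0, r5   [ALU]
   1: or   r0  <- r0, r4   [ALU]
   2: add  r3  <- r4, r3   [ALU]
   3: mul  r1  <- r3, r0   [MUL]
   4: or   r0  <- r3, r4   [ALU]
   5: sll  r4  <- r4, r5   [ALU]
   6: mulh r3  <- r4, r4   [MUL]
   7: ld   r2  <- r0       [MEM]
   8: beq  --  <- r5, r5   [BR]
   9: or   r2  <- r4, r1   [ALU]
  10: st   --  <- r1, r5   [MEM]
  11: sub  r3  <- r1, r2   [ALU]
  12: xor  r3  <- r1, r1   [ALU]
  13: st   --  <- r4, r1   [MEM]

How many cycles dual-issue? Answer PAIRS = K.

PAIRS = 5

  cy0 -> i0 (xor.ALU) RAW+WAW r0
  cy1 -> i1/i2 (or.ALU/add.ALU) pair
  cy2 -> i3/i4 (mul.MUL/or.ALU) pair
  cy3 -> i5 (sll.ALU) RAW r4
  cy4 -> i6 (mulh.MUL) no-port MUL/MEM
  cy5 -> i7/i8 (ld.MEM/beq.BR) pair
  cy6 -> i9/i10 (or.ALU/st.MEM) pair
  cy7 -> i11 (sub.ALU) WAW r3
  cy8 -> i12/i13 (xor.ALU/st.MEM) pair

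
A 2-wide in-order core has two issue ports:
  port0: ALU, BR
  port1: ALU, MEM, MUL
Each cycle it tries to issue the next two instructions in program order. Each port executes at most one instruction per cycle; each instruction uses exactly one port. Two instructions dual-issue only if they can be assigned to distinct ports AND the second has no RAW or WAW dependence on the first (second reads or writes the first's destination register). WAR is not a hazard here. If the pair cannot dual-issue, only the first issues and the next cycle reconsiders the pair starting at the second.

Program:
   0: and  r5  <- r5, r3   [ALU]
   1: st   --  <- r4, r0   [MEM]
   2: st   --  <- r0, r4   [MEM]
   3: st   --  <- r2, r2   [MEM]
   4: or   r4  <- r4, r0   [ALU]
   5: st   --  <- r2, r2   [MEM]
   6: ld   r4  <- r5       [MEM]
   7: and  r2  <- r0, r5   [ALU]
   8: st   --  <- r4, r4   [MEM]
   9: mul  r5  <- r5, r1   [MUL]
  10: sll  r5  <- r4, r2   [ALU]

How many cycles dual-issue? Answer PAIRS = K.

0. and.ALU;st.MEM @i0/i1  | pair
1. st.MEM @i2  | no-port MEM/MEM
2. st.MEM;or.ALU @i3/i4  | pair
3. st.MEM @i5  | no-port MEM/MEM
4. ld.MEM;and.ALU @i6/i7  | pair
5. st.MEM @i8  | no-port MEM/MUL
6. mul.MUL @i9  | WAW r5
7. sll.ALU @i10  | tail

PAIRS = 3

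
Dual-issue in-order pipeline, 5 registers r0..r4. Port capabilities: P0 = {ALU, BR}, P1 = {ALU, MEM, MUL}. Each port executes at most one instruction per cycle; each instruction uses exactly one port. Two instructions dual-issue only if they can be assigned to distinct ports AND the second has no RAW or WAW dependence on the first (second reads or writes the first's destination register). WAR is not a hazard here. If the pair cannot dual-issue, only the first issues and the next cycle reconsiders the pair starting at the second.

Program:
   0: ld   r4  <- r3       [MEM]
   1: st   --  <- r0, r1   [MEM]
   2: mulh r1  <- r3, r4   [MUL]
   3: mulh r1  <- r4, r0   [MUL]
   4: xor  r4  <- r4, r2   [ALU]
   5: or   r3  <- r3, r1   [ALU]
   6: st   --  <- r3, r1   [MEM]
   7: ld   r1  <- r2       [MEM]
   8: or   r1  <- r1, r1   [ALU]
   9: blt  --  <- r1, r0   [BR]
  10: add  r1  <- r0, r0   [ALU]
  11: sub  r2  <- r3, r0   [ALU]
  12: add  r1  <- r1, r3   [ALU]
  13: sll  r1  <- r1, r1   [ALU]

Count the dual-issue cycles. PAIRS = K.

PAIRS = 3

t=0 i0:ld ; no-port MEM/MEM
t=1 i1:st ; no-port MEM/MUL
t=2 i2:mulh ; no-port MUL/MUL
t=3 i3/i4:mulh/xor ; 2-wide
t=4 i5:or ; RAW r3
t=5 i6:st ; no-port MEM/MEM
t=6 i7:ld ; RAW+WAW r1
t=7 i8:or ; RAW r1
t=8 i9/i10:blt/add ; 2-wide
t=9 i11/i12:sub/add ; 2-wide
t=10 i13:sll ; tail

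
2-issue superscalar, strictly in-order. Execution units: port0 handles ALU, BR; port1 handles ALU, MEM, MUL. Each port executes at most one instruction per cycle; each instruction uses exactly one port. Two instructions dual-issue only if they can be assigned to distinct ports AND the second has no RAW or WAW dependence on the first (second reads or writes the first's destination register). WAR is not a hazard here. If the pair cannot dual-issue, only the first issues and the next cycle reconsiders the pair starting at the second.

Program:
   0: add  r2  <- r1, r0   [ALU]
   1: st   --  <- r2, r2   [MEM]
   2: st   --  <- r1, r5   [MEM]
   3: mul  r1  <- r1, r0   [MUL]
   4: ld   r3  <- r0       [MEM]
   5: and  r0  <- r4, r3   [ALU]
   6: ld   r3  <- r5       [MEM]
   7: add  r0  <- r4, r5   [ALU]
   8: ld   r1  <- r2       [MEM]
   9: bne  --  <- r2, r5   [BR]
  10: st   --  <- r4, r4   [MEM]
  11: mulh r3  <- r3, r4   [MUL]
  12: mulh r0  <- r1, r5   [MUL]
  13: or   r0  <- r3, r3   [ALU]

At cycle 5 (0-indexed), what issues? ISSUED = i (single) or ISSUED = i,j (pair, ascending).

  cy0 -> i0 (add) RAW r2
  cy1 -> i1 (st) no-port MEM/MEM
  cy2 -> i2 (st) no-port MEM/MUL
  cy3 -> i3 (mul) no-port MUL/MEM
  cy4 -> i4 (ld) RAW r3
  cy5 -> i5&i6 (and/ld) 2-wide
  cy6 -> i7&i8 (add/ld) 2-wide
  cy7 -> i9&i10 (bne/st) 2-wide
  cy8 -> i11 (mulh) no-port MUL/MUL
  cy9 -> i12 (mulh) WAW r0
  cy10 -> i13 (or) tail

ISSUED = 5,6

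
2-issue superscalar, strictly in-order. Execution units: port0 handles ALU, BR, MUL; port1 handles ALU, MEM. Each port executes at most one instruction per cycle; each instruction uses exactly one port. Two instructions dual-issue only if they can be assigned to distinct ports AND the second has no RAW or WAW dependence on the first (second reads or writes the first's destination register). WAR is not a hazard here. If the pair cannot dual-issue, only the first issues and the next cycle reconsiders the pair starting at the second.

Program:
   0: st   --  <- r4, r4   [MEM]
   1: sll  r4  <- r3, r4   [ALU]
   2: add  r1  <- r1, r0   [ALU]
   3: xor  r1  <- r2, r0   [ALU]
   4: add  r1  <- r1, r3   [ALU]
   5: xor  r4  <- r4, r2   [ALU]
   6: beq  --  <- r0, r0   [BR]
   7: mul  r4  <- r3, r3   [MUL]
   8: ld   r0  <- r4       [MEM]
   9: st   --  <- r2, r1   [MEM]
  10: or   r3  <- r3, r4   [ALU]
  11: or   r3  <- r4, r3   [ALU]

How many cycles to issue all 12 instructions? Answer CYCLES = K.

CYCLES = 9

#0 head=0: st.MEM+sll.ALU i0&i1 pair
#1 head=2: add.ALU i2 WAW r1
#2 head=3: xor.ALU i3 RAW+WAW r1
#3 head=4: add.ALU+xor.ALU i4&i5 pair
#4 head=6: beq.BR i6 no-port BR/MUL
#5 head=7: mul.MUL i7 RAW r4
#6 head=8: ld.MEM i8 no-port MEM/MEM
#7 head=9: st.MEM+or.ALU i9&i10 pair
#8 head=11: or.ALU i11 tail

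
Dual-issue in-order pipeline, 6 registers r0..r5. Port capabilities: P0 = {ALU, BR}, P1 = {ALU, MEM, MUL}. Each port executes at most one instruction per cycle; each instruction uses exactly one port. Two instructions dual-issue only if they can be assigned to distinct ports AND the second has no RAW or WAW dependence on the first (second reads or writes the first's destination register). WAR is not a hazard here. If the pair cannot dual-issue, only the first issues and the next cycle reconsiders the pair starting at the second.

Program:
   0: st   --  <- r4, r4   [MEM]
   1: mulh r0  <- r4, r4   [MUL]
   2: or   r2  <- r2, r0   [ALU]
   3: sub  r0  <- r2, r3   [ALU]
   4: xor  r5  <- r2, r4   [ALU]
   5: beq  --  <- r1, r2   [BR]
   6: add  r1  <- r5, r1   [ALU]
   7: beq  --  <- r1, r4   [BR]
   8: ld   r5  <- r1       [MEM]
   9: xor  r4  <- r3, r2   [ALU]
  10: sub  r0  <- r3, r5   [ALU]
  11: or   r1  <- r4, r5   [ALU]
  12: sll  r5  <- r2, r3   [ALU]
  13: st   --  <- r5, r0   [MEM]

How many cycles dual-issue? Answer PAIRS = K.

c0: i0 st  no-port MEM/MUL
c1: i1 mulh  RAW r0
c2: i2 or  RAW r2
c3: i3,i4 sub+xor  dual
c4: i5,i6 beq+add  dual
c5: i7,i8 beq+ld  dual
c6: i9,i10 xor+sub  dual
c7: i11,i12 or+sll  dual
c8: i13 st  tail

PAIRS = 5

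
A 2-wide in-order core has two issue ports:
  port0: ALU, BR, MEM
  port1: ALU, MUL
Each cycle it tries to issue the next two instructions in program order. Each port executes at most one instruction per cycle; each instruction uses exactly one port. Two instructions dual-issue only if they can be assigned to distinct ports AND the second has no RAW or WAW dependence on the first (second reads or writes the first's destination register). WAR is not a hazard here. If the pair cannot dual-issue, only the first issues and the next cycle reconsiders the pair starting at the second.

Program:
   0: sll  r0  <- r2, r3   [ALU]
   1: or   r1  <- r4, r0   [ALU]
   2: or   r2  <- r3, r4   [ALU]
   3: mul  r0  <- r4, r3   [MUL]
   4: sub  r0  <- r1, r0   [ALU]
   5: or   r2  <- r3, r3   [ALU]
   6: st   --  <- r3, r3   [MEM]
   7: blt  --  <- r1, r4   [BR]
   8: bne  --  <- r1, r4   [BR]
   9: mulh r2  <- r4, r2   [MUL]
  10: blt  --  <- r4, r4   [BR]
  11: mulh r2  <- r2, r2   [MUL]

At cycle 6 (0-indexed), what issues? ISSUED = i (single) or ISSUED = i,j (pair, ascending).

  cy0 -> i0 (sll) RAW r0
  cy1 -> i1&i2 (or;or) dual
  cy2 -> i3 (mul) RAW+WAW r0
  cy3 -> i4&i5 (sub;or) dual
  cy4 -> i6 (st) no-port MEM/BR
  cy5 -> i7 (blt) no-port BR/BR
  cy6 -> i8&i9 (bne;mulh) dual
  cy7 -> i10&i11 (blt;mulh) dual

ISSUED = 8,9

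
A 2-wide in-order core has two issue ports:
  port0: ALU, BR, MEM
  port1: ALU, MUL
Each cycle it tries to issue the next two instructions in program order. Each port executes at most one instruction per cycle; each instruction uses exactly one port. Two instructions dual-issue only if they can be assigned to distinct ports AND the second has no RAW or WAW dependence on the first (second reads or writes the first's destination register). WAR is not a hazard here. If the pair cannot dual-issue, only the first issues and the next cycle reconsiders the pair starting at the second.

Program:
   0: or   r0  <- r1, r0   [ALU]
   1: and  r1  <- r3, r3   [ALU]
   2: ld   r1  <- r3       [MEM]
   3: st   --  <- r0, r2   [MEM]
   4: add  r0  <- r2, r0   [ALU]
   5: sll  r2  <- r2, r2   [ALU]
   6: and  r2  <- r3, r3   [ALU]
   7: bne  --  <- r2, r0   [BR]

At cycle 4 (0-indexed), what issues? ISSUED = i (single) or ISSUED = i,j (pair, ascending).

ISSUED = 6

  cy0 -> i0/i1 (or/and) 2-wide
  cy1 -> i2 (ld) no-port MEM/MEM
  cy2 -> i3/i4 (st/add) 2-wide
  cy3 -> i5 (sll) WAW r2
  cy4 -> i6 (and) RAW r2
  cy5 -> i7 (bne) tail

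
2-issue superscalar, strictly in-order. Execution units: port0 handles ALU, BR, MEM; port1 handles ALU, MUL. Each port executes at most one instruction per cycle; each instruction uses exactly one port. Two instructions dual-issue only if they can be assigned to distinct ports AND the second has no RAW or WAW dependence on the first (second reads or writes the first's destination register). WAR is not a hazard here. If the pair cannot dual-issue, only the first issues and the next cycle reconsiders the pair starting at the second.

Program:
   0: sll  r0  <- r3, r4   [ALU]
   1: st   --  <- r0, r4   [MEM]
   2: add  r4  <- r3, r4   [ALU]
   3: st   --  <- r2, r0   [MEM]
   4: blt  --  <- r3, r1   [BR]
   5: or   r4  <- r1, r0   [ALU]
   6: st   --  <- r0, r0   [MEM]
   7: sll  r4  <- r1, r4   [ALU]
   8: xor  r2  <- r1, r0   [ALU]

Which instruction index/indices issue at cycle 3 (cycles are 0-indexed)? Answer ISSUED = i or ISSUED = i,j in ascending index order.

  cy0 -> i0 (sll.ALU) RAW r0
  cy1 -> i1,i2 (st.MEM add.ALU) 2-wide
  cy2 -> i3 (st.MEM) no-port MEM/BR
  cy3 -> i4,i5 (blt.BR or.ALU) 2-wide
  cy4 -> i6,i7 (st.MEM sll.ALU) 2-wide
  cy5 -> i8 (xor.ALU) tail

ISSUED = 4,5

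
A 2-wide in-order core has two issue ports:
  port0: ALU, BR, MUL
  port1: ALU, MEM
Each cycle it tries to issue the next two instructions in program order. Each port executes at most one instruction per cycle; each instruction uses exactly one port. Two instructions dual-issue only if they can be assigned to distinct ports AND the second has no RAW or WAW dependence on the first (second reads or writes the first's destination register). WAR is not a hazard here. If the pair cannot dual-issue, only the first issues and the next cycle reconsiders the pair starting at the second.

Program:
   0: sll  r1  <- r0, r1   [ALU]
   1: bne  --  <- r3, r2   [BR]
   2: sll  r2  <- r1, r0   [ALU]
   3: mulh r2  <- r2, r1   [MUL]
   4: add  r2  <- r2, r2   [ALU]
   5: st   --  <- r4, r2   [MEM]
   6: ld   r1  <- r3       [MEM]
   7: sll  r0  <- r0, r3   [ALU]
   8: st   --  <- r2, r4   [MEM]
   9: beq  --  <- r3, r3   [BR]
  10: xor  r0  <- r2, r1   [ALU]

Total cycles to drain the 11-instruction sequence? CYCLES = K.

c0: i0,i1 sll.ALU/bne.BR  pair
c1: i2 sll.ALU  RAW+WAW r2
c2: i3 mulh.MUL  RAW+WAW r2
c3: i4 add.ALU  RAW r2
c4: i5 st.MEM  no-port MEM/MEM
c5: i6,i7 ld.MEM/sll.ALU  pair
c6: i8,i9 st.MEM/beq.BR  pair
c7: i10 xor.ALU  tail

CYCLES = 8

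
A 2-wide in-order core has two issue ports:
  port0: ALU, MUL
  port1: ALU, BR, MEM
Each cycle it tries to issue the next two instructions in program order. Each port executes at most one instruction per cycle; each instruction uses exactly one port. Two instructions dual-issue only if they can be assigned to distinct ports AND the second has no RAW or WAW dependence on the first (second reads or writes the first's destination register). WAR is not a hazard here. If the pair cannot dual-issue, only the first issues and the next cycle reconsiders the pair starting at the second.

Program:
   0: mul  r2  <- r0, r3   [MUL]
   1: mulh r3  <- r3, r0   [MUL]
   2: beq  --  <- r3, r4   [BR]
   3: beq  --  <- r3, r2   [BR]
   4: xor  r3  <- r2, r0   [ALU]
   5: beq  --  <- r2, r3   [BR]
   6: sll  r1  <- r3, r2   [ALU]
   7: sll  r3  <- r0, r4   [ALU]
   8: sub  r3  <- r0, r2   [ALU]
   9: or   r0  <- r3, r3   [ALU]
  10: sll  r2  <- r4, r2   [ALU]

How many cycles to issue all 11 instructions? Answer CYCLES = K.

CYCLES = 8

t=0 i0:mul.MUL ; no-port MUL/MUL
t=1 i1:mulh.MUL ; RAW r3
t=2 i2:beq.BR ; no-port BR/BR
t=3 i3,i4:beq.BR xor.ALU ; pair
t=4 i5,i6:beq.BR sll.ALU ; pair
t=5 i7:sll.ALU ; WAW r3
t=6 i8:sub.ALU ; RAW r3
t=7 i9,i10:or.ALU sll.ALU ; pair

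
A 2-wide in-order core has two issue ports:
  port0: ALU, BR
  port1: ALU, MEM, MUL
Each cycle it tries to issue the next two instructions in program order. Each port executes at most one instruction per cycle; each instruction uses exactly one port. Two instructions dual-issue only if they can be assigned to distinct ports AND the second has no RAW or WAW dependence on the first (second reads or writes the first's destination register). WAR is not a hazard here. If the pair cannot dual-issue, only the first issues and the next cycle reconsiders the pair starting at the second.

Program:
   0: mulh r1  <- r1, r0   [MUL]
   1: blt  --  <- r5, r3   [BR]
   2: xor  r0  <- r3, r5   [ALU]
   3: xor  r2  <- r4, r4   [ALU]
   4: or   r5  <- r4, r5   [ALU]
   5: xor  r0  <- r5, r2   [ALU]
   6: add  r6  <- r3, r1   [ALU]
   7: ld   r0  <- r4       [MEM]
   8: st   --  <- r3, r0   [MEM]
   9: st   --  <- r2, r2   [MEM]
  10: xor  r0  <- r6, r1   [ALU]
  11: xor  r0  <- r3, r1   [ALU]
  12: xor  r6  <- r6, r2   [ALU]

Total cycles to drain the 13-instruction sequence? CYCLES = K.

c0: i0+i1 mulh.MUL+blt.BR  dual
c1: i2+i3 xor.ALU+xor.ALU  dual
c2: i4 or.ALU  RAW r5
c3: i5+i6 xor.ALU+add.ALU  dual
c4: i7 ld.MEM  no-port MEM/MEM
c5: i8 st.MEM  no-port MEM/MEM
c6: i9+i10 st.MEM+xor.ALU  dual
c7: i11+i12 xor.ALU+xor.ALU  dual

CYCLES = 8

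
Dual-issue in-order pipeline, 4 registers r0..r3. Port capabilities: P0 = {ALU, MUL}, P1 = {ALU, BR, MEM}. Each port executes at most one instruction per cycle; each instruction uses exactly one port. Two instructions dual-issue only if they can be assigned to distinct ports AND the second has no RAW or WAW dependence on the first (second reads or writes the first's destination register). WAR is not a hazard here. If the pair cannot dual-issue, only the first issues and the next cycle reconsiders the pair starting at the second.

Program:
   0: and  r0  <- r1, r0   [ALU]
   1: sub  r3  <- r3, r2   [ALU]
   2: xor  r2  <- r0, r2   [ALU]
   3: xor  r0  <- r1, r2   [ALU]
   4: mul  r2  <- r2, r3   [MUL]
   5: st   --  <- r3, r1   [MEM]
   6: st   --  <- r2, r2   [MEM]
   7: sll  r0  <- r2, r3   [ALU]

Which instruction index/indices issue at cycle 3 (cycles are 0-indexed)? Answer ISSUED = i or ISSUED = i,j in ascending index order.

t=0 i0+i1:and.ALU/sub.ALU ; pair
t=1 i2:xor.ALU ; RAW r2
t=2 i3+i4:xor.ALU/mul.MUL ; pair
t=3 i5:st.MEM ; no-port MEM/MEM
t=4 i6+i7:st.MEM/sll.ALU ; pair

ISSUED = 5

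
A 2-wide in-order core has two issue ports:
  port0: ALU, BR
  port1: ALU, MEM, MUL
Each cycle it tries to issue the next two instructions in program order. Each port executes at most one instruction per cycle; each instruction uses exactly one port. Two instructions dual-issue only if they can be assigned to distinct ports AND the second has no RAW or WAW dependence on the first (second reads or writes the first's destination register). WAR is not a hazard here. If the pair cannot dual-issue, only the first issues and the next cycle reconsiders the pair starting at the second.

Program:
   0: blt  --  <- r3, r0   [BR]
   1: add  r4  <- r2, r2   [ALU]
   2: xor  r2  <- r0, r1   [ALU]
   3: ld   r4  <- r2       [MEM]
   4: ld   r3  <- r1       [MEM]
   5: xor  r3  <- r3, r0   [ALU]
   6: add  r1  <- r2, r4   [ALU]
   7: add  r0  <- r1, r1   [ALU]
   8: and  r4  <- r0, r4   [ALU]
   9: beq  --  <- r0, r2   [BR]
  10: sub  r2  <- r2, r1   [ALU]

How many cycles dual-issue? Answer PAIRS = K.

t=0 i0&i1:blt;add ; pair
t=1 i2:xor ; RAW r2
t=2 i3:ld ; no-port MEM/MEM
t=3 i4:ld ; RAW+WAW r3
t=4 i5&i6:xor;add ; pair
t=5 i7:add ; RAW r0
t=6 i8&i9:and;beq ; pair
t=7 i10:sub ; tail

PAIRS = 3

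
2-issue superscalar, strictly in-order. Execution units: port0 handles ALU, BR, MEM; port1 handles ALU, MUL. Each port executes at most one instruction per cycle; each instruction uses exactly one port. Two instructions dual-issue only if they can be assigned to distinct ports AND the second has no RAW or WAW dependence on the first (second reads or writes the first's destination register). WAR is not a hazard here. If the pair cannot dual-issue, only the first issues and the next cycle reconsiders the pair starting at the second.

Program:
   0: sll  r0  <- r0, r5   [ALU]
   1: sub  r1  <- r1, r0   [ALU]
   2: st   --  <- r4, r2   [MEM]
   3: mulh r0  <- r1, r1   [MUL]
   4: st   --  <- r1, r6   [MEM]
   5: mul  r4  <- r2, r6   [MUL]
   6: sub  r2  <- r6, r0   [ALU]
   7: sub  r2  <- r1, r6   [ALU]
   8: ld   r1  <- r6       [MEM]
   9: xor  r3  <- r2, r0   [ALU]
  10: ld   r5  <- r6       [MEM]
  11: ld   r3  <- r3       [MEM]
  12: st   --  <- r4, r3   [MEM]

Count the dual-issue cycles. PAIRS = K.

PAIRS = 5

  cy0 -> i0 (sll) RAW r0
  cy1 -> i1,i2 (sub/st) dual
  cy2 -> i3,i4 (mulh/st) dual
  cy3 -> i5,i6 (mul/sub) dual
  cy4 -> i7,i8 (sub/ld) dual
  cy5 -> i9,i10 (xor/ld) dual
  cy6 -> i11 (ld) no-port MEM/MEM
  cy7 -> i12 (st) tail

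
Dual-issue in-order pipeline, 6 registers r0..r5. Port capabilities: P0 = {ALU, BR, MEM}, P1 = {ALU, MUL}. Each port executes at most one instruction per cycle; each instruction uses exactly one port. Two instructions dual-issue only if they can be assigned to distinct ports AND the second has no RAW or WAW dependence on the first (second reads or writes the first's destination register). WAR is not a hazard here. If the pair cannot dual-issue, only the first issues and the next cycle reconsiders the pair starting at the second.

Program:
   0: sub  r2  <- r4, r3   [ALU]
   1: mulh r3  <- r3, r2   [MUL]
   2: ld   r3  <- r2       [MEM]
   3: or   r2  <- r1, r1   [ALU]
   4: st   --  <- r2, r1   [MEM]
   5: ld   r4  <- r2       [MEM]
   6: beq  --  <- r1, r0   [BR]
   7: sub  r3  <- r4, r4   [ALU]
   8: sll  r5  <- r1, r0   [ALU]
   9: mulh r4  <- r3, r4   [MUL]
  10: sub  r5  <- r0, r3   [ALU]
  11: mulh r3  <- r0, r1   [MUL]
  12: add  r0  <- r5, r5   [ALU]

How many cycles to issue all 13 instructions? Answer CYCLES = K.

CYCLES = 9

0. sub @i0  | RAW r2
1. mulh @i1  | WAW r3
2. ld or @i2,i3  | 2-wide
3. st @i4  | no-port MEM/MEM
4. ld @i5  | no-port MEM/BR
5. beq sub @i6,i7  | 2-wide
6. sll mulh @i8,i9  | 2-wide
7. sub mulh @i10,i11  | 2-wide
8. add @i12  | tail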